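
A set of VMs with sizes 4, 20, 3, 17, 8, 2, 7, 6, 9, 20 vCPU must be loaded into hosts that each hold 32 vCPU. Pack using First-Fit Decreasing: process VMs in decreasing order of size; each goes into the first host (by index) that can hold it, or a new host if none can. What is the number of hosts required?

Sorted descending: 20, 20, 17, 9, 8, 7, 6, 4, 3, 2.
host 1: place 20 vCPU, 12 vCPU left
host 2: place 20 vCPU, 12 vCPU left
host 3: place 17 vCPU, 15 vCPU left
host 1: place 9 vCPU, 3 vCPU left
host 2: place 8 vCPU, 4 vCPU left
host 3: place 7 vCPU, 8 vCPU left
host 3: place 6 vCPU, 2 vCPU left
host 2: place 4 vCPU, 0 vCPU left
host 1: place 3 vCPU, 0 vCPU left
host 3: place 2 vCPU, 0 vCPU left

3 hosts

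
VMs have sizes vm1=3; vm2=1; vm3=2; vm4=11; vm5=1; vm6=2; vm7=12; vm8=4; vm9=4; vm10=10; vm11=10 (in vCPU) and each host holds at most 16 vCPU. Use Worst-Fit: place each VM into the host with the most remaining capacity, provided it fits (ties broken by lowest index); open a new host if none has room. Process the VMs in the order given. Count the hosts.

5 hosts

host 1: place vm1 (3 vCPU), 13 vCPU left
host 1: place vm2 (1 vCPU), 12 vCPU left
host 1: place vm3 (2 vCPU), 10 vCPU left
host 2: place vm4 (11 vCPU), 5 vCPU left
host 1: place vm5 (1 vCPU), 9 vCPU left
host 1: place vm6 (2 vCPU), 7 vCPU left
host 3: place vm7 (12 vCPU), 4 vCPU left
host 1: place vm8 (4 vCPU), 3 vCPU left
host 2: place vm9 (4 vCPU), 1 vCPU left
host 4: place vm10 (10 vCPU), 6 vCPU left
host 5: place vm11 (10 vCPU), 6 vCPU left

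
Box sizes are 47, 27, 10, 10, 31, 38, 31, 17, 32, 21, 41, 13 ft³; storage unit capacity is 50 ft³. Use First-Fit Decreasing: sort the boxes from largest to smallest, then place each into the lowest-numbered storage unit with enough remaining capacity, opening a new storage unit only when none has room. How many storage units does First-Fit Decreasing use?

Sorted descending: 47, 41, 38, 32, 31, 31, 27, 21, 17, 13, 10, 10.
storage unit 1: place 47 ft³, 3 ft³ left
storage unit 2: place 41 ft³, 9 ft³ left
storage unit 3: place 38 ft³, 12 ft³ left
storage unit 4: place 32 ft³, 18 ft³ left
storage unit 5: place 31 ft³, 19 ft³ left
storage unit 6: place 31 ft³, 19 ft³ left
storage unit 7: place 27 ft³, 23 ft³ left
storage unit 7: place 21 ft³, 2 ft³ left
storage unit 4: place 17 ft³, 1 ft³ left
storage unit 5: place 13 ft³, 6 ft³ left
storage unit 3: place 10 ft³, 2 ft³ left
storage unit 6: place 10 ft³, 9 ft³ left
Final storage units: [47] [41] [38,10] [32,17] [31,13] [31,10] [27,21].

7 storage units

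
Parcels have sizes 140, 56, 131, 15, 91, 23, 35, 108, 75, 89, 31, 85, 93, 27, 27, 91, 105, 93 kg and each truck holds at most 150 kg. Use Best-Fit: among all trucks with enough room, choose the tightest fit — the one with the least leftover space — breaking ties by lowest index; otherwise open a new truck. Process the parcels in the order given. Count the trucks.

11

truck 1: place 140 kg, 10 kg left
truck 2: place 56 kg, 94 kg left
truck 3: place 131 kg, 19 kg left
truck 3: place 15 kg, 4 kg left
truck 2: place 91 kg, 3 kg left
truck 4: place 23 kg, 127 kg left
truck 4: place 35 kg, 92 kg left
truck 5: place 108 kg, 42 kg left
truck 4: place 75 kg, 17 kg left
truck 6: place 89 kg, 61 kg left
truck 5: place 31 kg, 11 kg left
truck 7: place 85 kg, 65 kg left
truck 8: place 93 kg, 57 kg left
truck 8: place 27 kg, 30 kg left
truck 8: place 27 kg, 3 kg left
truck 9: place 91 kg, 59 kg left
truck 10: place 105 kg, 45 kg left
truck 11: place 93 kg, 57 kg left
Final trucks: [140] [56,91] [131,15] [23,35,75] [108,31] [89] [85] [93,27,27] [91] [105] [93].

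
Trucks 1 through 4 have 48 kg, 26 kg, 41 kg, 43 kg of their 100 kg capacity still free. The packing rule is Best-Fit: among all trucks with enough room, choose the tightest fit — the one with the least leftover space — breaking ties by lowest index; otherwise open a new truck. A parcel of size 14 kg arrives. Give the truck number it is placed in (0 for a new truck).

Trucks with room: truck 1 (48 kg), truck 2 (26 kg), truck 3 (41 kg), truck 4 (43 kg).
Tightest fit is truck 2 with 26 kg free.

2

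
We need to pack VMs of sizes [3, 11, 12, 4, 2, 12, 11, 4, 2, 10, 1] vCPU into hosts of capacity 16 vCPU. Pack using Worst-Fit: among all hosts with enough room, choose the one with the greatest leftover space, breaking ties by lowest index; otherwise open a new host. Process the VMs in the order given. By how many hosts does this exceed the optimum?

Worst-Fit: [3,11,2] [12,4] [12,2] [11,4] [10,1] → 5 hosts.
Total size 72 vCPU; any packing needs at least ⌈72/16⌉ = 5 hosts.
So 5 is already optimal.

0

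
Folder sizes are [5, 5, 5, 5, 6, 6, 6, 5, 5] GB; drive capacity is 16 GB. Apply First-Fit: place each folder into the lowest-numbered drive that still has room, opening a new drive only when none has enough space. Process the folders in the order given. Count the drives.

drive 1: place 5 GB, 11 GB left
drive 1: place 5 GB, 6 GB left
drive 1: place 5 GB, 1 GB left
drive 2: place 5 GB, 11 GB left
drive 2: place 6 GB, 5 GB left
drive 3: place 6 GB, 10 GB left
drive 3: place 6 GB, 4 GB left
drive 2: place 5 GB, 0 GB left
drive 4: place 5 GB, 11 GB left
Final drives: [5,5,5] [5,6,5] [6,6] [5].

4 drives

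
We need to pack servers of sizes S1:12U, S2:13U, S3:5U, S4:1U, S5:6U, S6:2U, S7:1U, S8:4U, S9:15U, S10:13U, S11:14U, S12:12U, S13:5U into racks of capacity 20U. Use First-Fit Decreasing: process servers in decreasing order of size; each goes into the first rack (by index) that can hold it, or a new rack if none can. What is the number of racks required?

6

Sorted descending: 15, 14, 13, 13, 12, 12, 6, 5, 5, 4, 2, 1, 1.
15U → rack 1 (remaining 5U)
14U → rack 2 (remaining 6U)
13U → rack 3 (remaining 7U)
13U → rack 4 (remaining 7U)
12U → rack 5 (remaining 8U)
12U → rack 6 (remaining 8U)
6U → rack 2 (remaining 0U)
5U → rack 1 (remaining 0U)
5U → rack 3 (remaining 2U)
4U → rack 4 (remaining 3U)
2U → rack 3 (remaining 0U)
1U → rack 4 (remaining 2U)
1U → rack 4 (remaining 1U)
Final racks: [15,5] [14,6] [13,5,2] [13,4,1,1] [12] [12].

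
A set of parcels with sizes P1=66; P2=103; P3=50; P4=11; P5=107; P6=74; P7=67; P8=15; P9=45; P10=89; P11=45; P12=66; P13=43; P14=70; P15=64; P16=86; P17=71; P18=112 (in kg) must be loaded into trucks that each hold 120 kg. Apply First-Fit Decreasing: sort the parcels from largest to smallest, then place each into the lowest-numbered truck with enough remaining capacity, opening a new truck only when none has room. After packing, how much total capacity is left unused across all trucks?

256

Sorted descending: 112, 107, 103, 89, 86, 74, 71, 70, 67, 66, 66, 64, 50, 45, 45, 43, 15, 11.
Put 112 kg in truck 1; 8 kg remain.
Put 107 kg in truck 2; 13 kg remain.
Put 103 kg in truck 3; 17 kg remain.
Put 89 kg in truck 4; 31 kg remain.
Put 86 kg in truck 5; 34 kg remain.
Put 74 kg in truck 6; 46 kg remain.
Put 71 kg in truck 7; 49 kg remain.
Put 70 kg in truck 8; 50 kg remain.
Put 67 kg in truck 9; 53 kg remain.
Put 66 kg in truck 10; 54 kg remain.
Put 66 kg in truck 11; 54 kg remain.
Put 64 kg in truck 12; 56 kg remain.
Put 50 kg in truck 8; 0 kg remain.
Put 45 kg in truck 6; 1 kg remain.
Put 45 kg in truck 7; 4 kg remain.
Put 43 kg in truck 9; 10 kg remain.
Put 15 kg in truck 3; 2 kg remain.
Put 11 kg in truck 2; 2 kg remain.
12 trucks × 120 kg = 1440 kg; used 1184 kg; unused 256 kg.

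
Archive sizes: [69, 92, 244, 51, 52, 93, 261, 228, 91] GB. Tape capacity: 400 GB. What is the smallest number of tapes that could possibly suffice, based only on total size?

3 tapes

Total size = 69 + 92 + 244 + 51 + 52 + 93 + 261 + 228 + 91 = 1181 GB.
⌈1181 / 400⌉ = 3.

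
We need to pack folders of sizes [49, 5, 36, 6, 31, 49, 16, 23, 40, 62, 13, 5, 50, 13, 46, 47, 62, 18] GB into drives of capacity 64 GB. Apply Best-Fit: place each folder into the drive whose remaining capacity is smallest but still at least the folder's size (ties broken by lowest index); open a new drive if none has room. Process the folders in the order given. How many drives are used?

drive 1: place 49 GB, 15 GB left
drive 1: place 5 GB, 10 GB left
drive 2: place 36 GB, 28 GB left
drive 1: place 6 GB, 4 GB left
drive 3: place 31 GB, 33 GB left
drive 4: place 49 GB, 15 GB left
drive 2: place 16 GB, 12 GB left
drive 3: place 23 GB, 10 GB left
drive 5: place 40 GB, 24 GB left
drive 6: place 62 GB, 2 GB left
drive 4: place 13 GB, 2 GB left
drive 3: place 5 GB, 5 GB left
drive 7: place 50 GB, 14 GB left
drive 7: place 13 GB, 1 GB left
drive 8: place 46 GB, 18 GB left
drive 9: place 47 GB, 17 GB left
drive 10: place 62 GB, 2 GB left
drive 8: place 18 GB, 0 GB left
Final drives: [49,5,6] [36,16] [31,23,5] [49,13] [40] [62] [50,13] [46,18] [47] [62].

10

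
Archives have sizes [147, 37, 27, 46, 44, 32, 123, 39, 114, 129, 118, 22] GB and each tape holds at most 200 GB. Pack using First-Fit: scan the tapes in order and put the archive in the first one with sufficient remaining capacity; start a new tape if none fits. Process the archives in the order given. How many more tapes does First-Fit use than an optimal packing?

1

First-Fit: [147,37] [27,46,44,32,39] [123,22] [114] [129] [118] → 6 tapes.
Total size 878 GB; any packing needs at least ⌈878/200⌉ = 5 tapes.
An optimal packing achieves that bound: [147,46] [129,44,27] [123,39,37] [118,32,22] [114] → 5 tapes.
Excess: 6 − 5 = 1.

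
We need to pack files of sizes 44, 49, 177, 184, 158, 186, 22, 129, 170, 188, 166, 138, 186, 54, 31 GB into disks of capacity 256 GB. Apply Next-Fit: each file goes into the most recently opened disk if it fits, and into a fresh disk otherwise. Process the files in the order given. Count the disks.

disk 1: place 44 GB, 212 GB left
disk 1: place 49 GB, 163 GB left
disk 2: place 177 GB, 79 GB left
disk 3: place 184 GB, 72 GB left
disk 4: place 158 GB, 98 GB left
disk 5: place 186 GB, 70 GB left
disk 5: place 22 GB, 48 GB left
disk 6: place 129 GB, 127 GB left
disk 7: place 170 GB, 86 GB left
disk 8: place 188 GB, 68 GB left
disk 9: place 166 GB, 90 GB left
disk 10: place 138 GB, 118 GB left
disk 11: place 186 GB, 70 GB left
disk 11: place 54 GB, 16 GB left
disk 12: place 31 GB, 225 GB left
Final disks: [44,49] [177] [184] [158] [186,22] [129] [170] [188] [166] [138] [186,54] [31].

12 disks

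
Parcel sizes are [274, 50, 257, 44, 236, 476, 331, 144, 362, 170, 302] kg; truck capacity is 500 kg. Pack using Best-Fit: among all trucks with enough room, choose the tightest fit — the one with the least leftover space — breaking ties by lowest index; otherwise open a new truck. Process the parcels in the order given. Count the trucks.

6 trucks

truck 1: place 274 kg, 226 kg left
truck 1: place 50 kg, 176 kg left
truck 2: place 257 kg, 243 kg left
truck 1: place 44 kg, 132 kg left
truck 2: place 236 kg, 7 kg left
truck 3: place 476 kg, 24 kg left
truck 4: place 331 kg, 169 kg left
truck 4: place 144 kg, 25 kg left
truck 5: place 362 kg, 138 kg left
truck 6: place 170 kg, 330 kg left
truck 6: place 302 kg, 28 kg left
Final trucks: [274,50,44] [257,236] [476] [331,144] [362] [170,302].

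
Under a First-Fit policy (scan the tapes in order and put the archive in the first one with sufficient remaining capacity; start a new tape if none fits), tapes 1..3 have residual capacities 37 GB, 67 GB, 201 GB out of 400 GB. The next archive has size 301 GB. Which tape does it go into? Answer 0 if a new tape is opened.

No tape has ≥ 301 GB free, so a new tape is opened.

0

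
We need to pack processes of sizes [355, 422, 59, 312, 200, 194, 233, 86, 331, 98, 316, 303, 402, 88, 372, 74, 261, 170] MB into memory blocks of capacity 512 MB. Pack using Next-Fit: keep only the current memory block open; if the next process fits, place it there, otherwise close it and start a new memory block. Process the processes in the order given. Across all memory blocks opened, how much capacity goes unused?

844

memory block 1: place 355 MB, 157 MB left
memory block 2: place 422 MB, 90 MB left
memory block 2: place 59 MB, 31 MB left
memory block 3: place 312 MB, 200 MB left
memory block 3: place 200 MB, 0 MB left
memory block 4: place 194 MB, 318 MB left
memory block 4: place 233 MB, 85 MB left
memory block 5: place 86 MB, 426 MB left
memory block 5: place 331 MB, 95 MB left
memory block 6: place 98 MB, 414 MB left
memory block 6: place 316 MB, 98 MB left
memory block 7: place 303 MB, 209 MB left
memory block 8: place 402 MB, 110 MB left
memory block 8: place 88 MB, 22 MB left
memory block 9: place 372 MB, 140 MB left
memory block 9: place 74 MB, 66 MB left
memory block 10: place 261 MB, 251 MB left
memory block 10: place 170 MB, 81 MB left
10 memory blocks × 512 MB = 5120 MB; used 4276 MB; unused 844 MB.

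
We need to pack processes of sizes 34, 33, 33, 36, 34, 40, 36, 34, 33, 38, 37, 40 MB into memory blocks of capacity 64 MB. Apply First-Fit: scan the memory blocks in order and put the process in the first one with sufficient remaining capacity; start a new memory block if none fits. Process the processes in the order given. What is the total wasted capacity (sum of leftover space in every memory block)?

340

Put 34 MB in memory block 1; 30 MB remain.
Put 33 MB in memory block 2; 31 MB remain.
Put 33 MB in memory block 3; 31 MB remain.
Put 36 MB in memory block 4; 28 MB remain.
Put 34 MB in memory block 5; 30 MB remain.
Put 40 MB in memory block 6; 24 MB remain.
Put 36 MB in memory block 7; 28 MB remain.
Put 34 MB in memory block 8; 30 MB remain.
Put 33 MB in memory block 9; 31 MB remain.
Put 38 MB in memory block 10; 26 MB remain.
Put 37 MB in memory block 11; 27 MB remain.
Put 40 MB in memory block 12; 24 MB remain.
12 memory blocks × 64 MB = 768 MB; used 428 MB; unused 340 MB.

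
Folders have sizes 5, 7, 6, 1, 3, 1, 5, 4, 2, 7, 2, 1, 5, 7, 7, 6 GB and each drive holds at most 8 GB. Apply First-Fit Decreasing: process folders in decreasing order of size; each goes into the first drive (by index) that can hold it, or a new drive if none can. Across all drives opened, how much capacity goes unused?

Sorted descending: 7, 7, 7, 7, 6, 6, 5, 5, 5, 4, 3, 2, 2, 1, 1, 1.
7 GB → drive 1 (remaining 1 GB)
7 GB → drive 2 (remaining 1 GB)
7 GB → drive 3 (remaining 1 GB)
7 GB → drive 4 (remaining 1 GB)
6 GB → drive 5 (remaining 2 GB)
6 GB → drive 6 (remaining 2 GB)
5 GB → drive 7 (remaining 3 GB)
5 GB → drive 8 (remaining 3 GB)
5 GB → drive 9 (remaining 3 GB)
4 GB → drive 10 (remaining 4 GB)
3 GB → drive 7 (remaining 0 GB)
2 GB → drive 5 (remaining 0 GB)
2 GB → drive 6 (remaining 0 GB)
1 GB → drive 1 (remaining 0 GB)
1 GB → drive 2 (remaining 0 GB)
1 GB → drive 3 (remaining 0 GB)
10 drives × 8 GB = 80 GB; used 69 GB; unused 11 GB.

11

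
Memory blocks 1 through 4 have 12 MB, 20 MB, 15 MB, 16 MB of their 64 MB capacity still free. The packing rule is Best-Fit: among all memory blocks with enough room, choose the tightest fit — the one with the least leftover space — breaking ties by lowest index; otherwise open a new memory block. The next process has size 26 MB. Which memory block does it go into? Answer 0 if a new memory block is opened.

No memory block has ≥ 26 MB free, so a new memory block is opened.

0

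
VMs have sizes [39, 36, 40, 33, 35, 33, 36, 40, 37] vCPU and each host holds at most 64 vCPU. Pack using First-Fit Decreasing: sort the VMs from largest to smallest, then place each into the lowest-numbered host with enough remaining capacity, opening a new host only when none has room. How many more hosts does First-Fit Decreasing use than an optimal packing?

0

First-Fit Decreasing: [40] [40] [39] [37] [36] [36] [35] [33] [33] → 9 hosts.
9 VMs exceed 32 vCPU (half the capacity), and no two of those can share a host, so at least 9 hosts are needed.
So 9 is already optimal.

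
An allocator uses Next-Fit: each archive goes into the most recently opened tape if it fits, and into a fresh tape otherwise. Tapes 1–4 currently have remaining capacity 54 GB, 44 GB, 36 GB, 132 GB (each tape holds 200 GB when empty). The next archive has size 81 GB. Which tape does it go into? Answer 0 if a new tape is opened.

4

Next-Fit only looks at tape 4, which has 132 GB free.
81 GB fits there.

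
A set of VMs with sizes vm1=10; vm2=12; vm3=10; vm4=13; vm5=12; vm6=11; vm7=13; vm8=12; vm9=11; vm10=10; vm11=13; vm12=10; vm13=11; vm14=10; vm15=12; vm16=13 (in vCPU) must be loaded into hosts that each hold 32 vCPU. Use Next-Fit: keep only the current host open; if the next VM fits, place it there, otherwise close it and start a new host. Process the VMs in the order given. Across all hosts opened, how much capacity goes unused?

Put vm1 (10 vCPU) in host 1; 22 vCPU remain.
Put vm2 (12 vCPU) in host 1; 10 vCPU remain.
Put vm3 (10 vCPU) in host 1; 0 vCPU remain.
Put vm4 (13 vCPU) in host 2; 19 vCPU remain.
Put vm5 (12 vCPU) in host 2; 7 vCPU remain.
Put vm6 (11 vCPU) in host 3; 21 vCPU remain.
Put vm7 (13 vCPU) in host 3; 8 vCPU remain.
Put vm8 (12 vCPU) in host 4; 20 vCPU remain.
Put vm9 (11 vCPU) in host 4; 9 vCPU remain.
Put vm10 (10 vCPU) in host 5; 22 vCPU remain.
Put vm11 (13 vCPU) in host 5; 9 vCPU remain.
Put vm12 (10 vCPU) in host 6; 22 vCPU remain.
Put vm13 (11 vCPU) in host 6; 11 vCPU remain.
Put vm14 (10 vCPU) in host 6; 1 vCPU remain.
Put vm15 (12 vCPU) in host 7; 20 vCPU remain.
Put vm16 (13 vCPU) in host 7; 7 vCPU remain.
7 hosts × 32 vCPU = 224 vCPU; used 183 vCPU; unused 41 vCPU.

41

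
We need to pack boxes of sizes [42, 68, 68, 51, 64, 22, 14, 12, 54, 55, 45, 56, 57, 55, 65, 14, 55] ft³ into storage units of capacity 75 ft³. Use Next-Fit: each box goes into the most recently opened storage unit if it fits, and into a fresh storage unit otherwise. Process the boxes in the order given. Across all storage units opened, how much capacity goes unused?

253

42 ft³ → storage unit 1 (remaining 33 ft³)
68 ft³ → storage unit 2 (remaining 7 ft³)
68 ft³ → storage unit 3 (remaining 7 ft³)
51 ft³ → storage unit 4 (remaining 24 ft³)
64 ft³ → storage unit 5 (remaining 11 ft³)
22 ft³ → storage unit 6 (remaining 53 ft³)
14 ft³ → storage unit 6 (remaining 39 ft³)
12 ft³ → storage unit 6 (remaining 27 ft³)
54 ft³ → storage unit 7 (remaining 21 ft³)
55 ft³ → storage unit 8 (remaining 20 ft³)
45 ft³ → storage unit 9 (remaining 30 ft³)
56 ft³ → storage unit 10 (remaining 19 ft³)
57 ft³ → storage unit 11 (remaining 18 ft³)
55 ft³ → storage unit 12 (remaining 20 ft³)
65 ft³ → storage unit 13 (remaining 10 ft³)
14 ft³ → storage unit 14 (remaining 61 ft³)
55 ft³ → storage unit 14 (remaining 6 ft³)
14 storage units × 75 ft³ = 1050 ft³; used 797 ft³; unused 253 ft³.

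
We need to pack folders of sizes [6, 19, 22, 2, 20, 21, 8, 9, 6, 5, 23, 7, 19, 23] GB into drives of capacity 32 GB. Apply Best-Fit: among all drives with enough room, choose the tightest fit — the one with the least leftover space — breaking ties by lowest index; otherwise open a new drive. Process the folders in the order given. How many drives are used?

drive 1: place 6 GB, 26 GB left
drive 1: place 19 GB, 7 GB left
drive 2: place 22 GB, 10 GB left
drive 1: place 2 GB, 5 GB left
drive 3: place 20 GB, 12 GB left
drive 4: place 21 GB, 11 GB left
drive 2: place 8 GB, 2 GB left
drive 4: place 9 GB, 2 GB left
drive 3: place 6 GB, 6 GB left
drive 1: place 5 GB, 0 GB left
drive 5: place 23 GB, 9 GB left
drive 5: place 7 GB, 2 GB left
drive 6: place 19 GB, 13 GB left
drive 7: place 23 GB, 9 GB left

7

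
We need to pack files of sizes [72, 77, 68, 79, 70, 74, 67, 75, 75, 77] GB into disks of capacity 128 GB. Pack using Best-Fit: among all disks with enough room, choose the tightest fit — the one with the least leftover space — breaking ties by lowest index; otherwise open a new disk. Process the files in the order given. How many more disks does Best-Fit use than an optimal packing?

0

Best-Fit: [72] [77] [68] [79] [70] [74] [67] [75] [75] [77] → 10 disks.
10 files exceed 64 GB (half the capacity), and no two of those can share a disk, so at least 10 disks are needed.
So 10 is already optimal.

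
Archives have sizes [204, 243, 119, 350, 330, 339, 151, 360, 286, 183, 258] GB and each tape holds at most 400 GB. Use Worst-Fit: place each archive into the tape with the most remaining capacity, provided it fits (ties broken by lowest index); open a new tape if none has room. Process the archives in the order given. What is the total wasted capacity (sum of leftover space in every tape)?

777

Put 204 GB in tape 1; 196 GB remain.
Put 243 GB in tape 2; 157 GB remain.
Put 119 GB in tape 1; 77 GB remain.
Put 350 GB in tape 3; 50 GB remain.
Put 330 GB in tape 4; 70 GB remain.
Put 339 GB in tape 5; 61 GB remain.
Put 151 GB in tape 2; 6 GB remain.
Put 360 GB in tape 6; 40 GB remain.
Put 286 GB in tape 7; 114 GB remain.
Put 183 GB in tape 8; 217 GB remain.
Put 258 GB in tape 9; 142 GB remain.
9 tapes × 400 GB = 3600 GB; used 2823 GB; unused 777 GB.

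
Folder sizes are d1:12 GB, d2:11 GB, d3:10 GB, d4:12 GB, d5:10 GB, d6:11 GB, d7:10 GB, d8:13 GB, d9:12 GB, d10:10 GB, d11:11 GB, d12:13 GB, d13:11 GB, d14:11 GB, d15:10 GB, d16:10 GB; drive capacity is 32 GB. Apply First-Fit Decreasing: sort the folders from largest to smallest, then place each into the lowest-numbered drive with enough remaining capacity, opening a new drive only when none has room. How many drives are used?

7 drives

Sorted descending: 13, 13, 12, 12, 12, 11, 11, 11, 11, 11, 10, 10, 10, 10, 10, 10.
13 GB → drive 1 (remaining 19 GB)
13 GB → drive 1 (remaining 6 GB)
12 GB → drive 2 (remaining 20 GB)
12 GB → drive 2 (remaining 8 GB)
12 GB → drive 3 (remaining 20 GB)
11 GB → drive 3 (remaining 9 GB)
11 GB → drive 4 (remaining 21 GB)
11 GB → drive 4 (remaining 10 GB)
11 GB → drive 5 (remaining 21 GB)
11 GB → drive 5 (remaining 10 GB)
10 GB → drive 4 (remaining 0 GB)
10 GB → drive 5 (remaining 0 GB)
10 GB → drive 6 (remaining 22 GB)
10 GB → drive 6 (remaining 12 GB)
10 GB → drive 6 (remaining 2 GB)
10 GB → drive 7 (remaining 22 GB)
Final drives: [13,13] [12,12] [12,11] [11,11,10] [11,11,10] [10,10,10] [10].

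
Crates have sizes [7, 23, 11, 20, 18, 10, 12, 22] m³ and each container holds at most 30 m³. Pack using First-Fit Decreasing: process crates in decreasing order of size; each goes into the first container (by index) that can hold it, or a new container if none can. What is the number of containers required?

5

Sorted descending: 23, 22, 20, 18, 12, 11, 10, 7.
23 m³ → container 1 (remaining 7 m³)
22 m³ → container 2 (remaining 8 m³)
20 m³ → container 3 (remaining 10 m³)
18 m³ → container 4 (remaining 12 m³)
12 m³ → container 4 (remaining 0 m³)
11 m³ → container 5 (remaining 19 m³)
10 m³ → container 3 (remaining 0 m³)
7 m³ → container 1 (remaining 0 m³)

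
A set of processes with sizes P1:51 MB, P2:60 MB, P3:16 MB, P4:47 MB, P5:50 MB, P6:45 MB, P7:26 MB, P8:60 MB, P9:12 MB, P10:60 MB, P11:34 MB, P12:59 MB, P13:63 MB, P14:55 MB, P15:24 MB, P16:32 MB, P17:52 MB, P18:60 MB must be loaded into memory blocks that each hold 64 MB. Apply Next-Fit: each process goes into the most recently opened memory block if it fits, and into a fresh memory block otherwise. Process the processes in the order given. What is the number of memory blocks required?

16

Put P1 (51 MB) in memory block 1; 13 MB remain.
Put P2 (60 MB) in memory block 2; 4 MB remain.
Put P3 (16 MB) in memory block 3; 48 MB remain.
Put P4 (47 MB) in memory block 3; 1 MB remain.
Put P5 (50 MB) in memory block 4; 14 MB remain.
Put P6 (45 MB) in memory block 5; 19 MB remain.
Put P7 (26 MB) in memory block 6; 38 MB remain.
Put P8 (60 MB) in memory block 7; 4 MB remain.
Put P9 (12 MB) in memory block 8; 52 MB remain.
Put P10 (60 MB) in memory block 9; 4 MB remain.
Put P11 (34 MB) in memory block 10; 30 MB remain.
Put P12 (59 MB) in memory block 11; 5 MB remain.
Put P13 (63 MB) in memory block 12; 1 MB remain.
Put P14 (55 MB) in memory block 13; 9 MB remain.
Put P15 (24 MB) in memory block 14; 40 MB remain.
Put P16 (32 MB) in memory block 14; 8 MB remain.
Put P17 (52 MB) in memory block 15; 12 MB remain.
Put P18 (60 MB) in memory block 16; 4 MB remain.
Final memory blocks: [51] [60] [16,47] [50] [45] [26] [60] [12] [60] [34] [59] [63] [55] [24,32] [52] [60].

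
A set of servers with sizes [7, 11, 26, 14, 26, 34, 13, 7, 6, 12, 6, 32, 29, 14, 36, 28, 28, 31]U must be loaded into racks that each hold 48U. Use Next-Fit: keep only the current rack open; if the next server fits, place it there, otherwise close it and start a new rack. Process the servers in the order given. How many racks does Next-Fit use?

7U → rack 1 (remaining 41U)
11U → rack 1 (remaining 30U)
26U → rack 1 (remaining 4U)
14U → rack 2 (remaining 34U)
26U → rack 2 (remaining 8U)
34U → rack 3 (remaining 14U)
13U → rack 3 (remaining 1U)
7U → rack 4 (remaining 41U)
6U → rack 4 (remaining 35U)
12U → rack 4 (remaining 23U)
6U → rack 4 (remaining 17U)
32U → rack 5 (remaining 16U)
29U → rack 6 (remaining 19U)
14U → rack 6 (remaining 5U)
36U → rack 7 (remaining 12U)
28U → rack 8 (remaining 20U)
28U → rack 9 (remaining 20U)
31U → rack 10 (remaining 17U)

10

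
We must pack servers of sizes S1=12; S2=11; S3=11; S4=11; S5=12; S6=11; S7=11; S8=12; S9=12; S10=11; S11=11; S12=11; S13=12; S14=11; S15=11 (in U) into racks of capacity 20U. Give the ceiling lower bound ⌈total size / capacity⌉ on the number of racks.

Total size = 12 + 11 + 11 + 11 + 12 + 11 + 11 + 12 + 12 + 11 + 11 + 11 + 12 + 11 + 11 = 170U.
⌈170 / 20⌉ = 9.

9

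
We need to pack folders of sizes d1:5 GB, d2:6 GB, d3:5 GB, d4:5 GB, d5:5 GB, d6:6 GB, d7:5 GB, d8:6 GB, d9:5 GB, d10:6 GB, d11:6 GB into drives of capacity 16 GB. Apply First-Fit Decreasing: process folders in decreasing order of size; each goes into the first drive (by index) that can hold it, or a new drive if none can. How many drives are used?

5

Sorted descending: 6, 6, 6, 6, 6, 5, 5, 5, 5, 5, 5.
Put 6 GB in drive 1; 10 GB remain.
Put 6 GB in drive 1; 4 GB remain.
Put 6 GB in drive 2; 10 GB remain.
Put 6 GB in drive 2; 4 GB remain.
Put 6 GB in drive 3; 10 GB remain.
Put 5 GB in drive 3; 5 GB remain.
Put 5 GB in drive 3; 0 GB remain.
Put 5 GB in drive 4; 11 GB remain.
Put 5 GB in drive 4; 6 GB remain.
Put 5 GB in drive 4; 1 GB remain.
Put 5 GB in drive 5; 11 GB remain.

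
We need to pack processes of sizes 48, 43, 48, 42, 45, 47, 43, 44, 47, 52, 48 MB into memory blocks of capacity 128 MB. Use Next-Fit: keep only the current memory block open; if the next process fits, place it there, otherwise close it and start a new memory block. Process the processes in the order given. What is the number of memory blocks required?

6

Put 48 MB in memory block 1; 80 MB remain.
Put 43 MB in memory block 1; 37 MB remain.
Put 48 MB in memory block 2; 80 MB remain.
Put 42 MB in memory block 2; 38 MB remain.
Put 45 MB in memory block 3; 83 MB remain.
Put 47 MB in memory block 3; 36 MB remain.
Put 43 MB in memory block 4; 85 MB remain.
Put 44 MB in memory block 4; 41 MB remain.
Put 47 MB in memory block 5; 81 MB remain.
Put 52 MB in memory block 5; 29 MB remain.
Put 48 MB in memory block 6; 80 MB remain.
Final memory blocks: [48,43] [48,42] [45,47] [43,44] [47,52] [48].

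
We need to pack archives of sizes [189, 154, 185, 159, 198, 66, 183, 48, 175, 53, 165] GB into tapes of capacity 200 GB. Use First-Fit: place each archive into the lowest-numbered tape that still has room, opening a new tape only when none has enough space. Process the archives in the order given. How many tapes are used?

9

tape 1: place 189 GB, 11 GB left
tape 2: place 154 GB, 46 GB left
tape 3: place 185 GB, 15 GB left
tape 4: place 159 GB, 41 GB left
tape 5: place 198 GB, 2 GB left
tape 6: place 66 GB, 134 GB left
tape 7: place 183 GB, 17 GB left
tape 6: place 48 GB, 86 GB left
tape 8: place 175 GB, 25 GB left
tape 6: place 53 GB, 33 GB left
tape 9: place 165 GB, 35 GB left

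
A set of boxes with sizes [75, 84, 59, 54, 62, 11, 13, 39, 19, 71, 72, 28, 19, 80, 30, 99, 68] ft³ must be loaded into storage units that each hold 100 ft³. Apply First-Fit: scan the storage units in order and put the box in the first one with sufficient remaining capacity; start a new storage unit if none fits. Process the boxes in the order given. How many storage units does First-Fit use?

storage unit 1: place 75 ft³, 25 ft³ left
storage unit 2: place 84 ft³, 16 ft³ left
storage unit 3: place 59 ft³, 41 ft³ left
storage unit 4: place 54 ft³, 46 ft³ left
storage unit 5: place 62 ft³, 38 ft³ left
storage unit 1: place 11 ft³, 14 ft³ left
storage unit 1: place 13 ft³, 1 ft³ left
storage unit 3: place 39 ft³, 2 ft³ left
storage unit 4: place 19 ft³, 27 ft³ left
storage unit 6: place 71 ft³, 29 ft³ left
storage unit 7: place 72 ft³, 28 ft³ left
storage unit 5: place 28 ft³, 10 ft³ left
storage unit 4: place 19 ft³, 8 ft³ left
storage unit 8: place 80 ft³, 20 ft³ left
storage unit 9: place 30 ft³, 70 ft³ left
storage unit 10: place 99 ft³, 1 ft³ left
storage unit 9: place 68 ft³, 2 ft³ left
Final storage units: [75,11,13] [84] [59,39] [54,19,19] [62,28] [71] [72] [80] [30,68] [99].

10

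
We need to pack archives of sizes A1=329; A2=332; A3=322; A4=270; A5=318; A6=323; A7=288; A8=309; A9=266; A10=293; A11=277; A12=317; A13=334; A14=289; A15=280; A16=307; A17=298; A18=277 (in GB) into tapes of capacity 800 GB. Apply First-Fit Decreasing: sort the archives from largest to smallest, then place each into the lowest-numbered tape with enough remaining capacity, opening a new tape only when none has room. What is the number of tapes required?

9 tapes

Sorted descending: 334, 332, 329, 323, 322, 318, 317, 309, 307, 298, 293, 289, 288, 280, 277, 277, 270, 266.
Put 334 GB in tape 1; 466 GB remain.
Put 332 GB in tape 1; 134 GB remain.
Put 329 GB in tape 2; 471 GB remain.
Put 323 GB in tape 2; 148 GB remain.
Put 322 GB in tape 3; 478 GB remain.
Put 318 GB in tape 3; 160 GB remain.
Put 317 GB in tape 4; 483 GB remain.
Put 309 GB in tape 4; 174 GB remain.
Put 307 GB in tape 5; 493 GB remain.
Put 298 GB in tape 5; 195 GB remain.
Put 293 GB in tape 6; 507 GB remain.
Put 289 GB in tape 6; 218 GB remain.
Put 288 GB in tape 7; 512 GB remain.
Put 280 GB in tape 7; 232 GB remain.
Put 277 GB in tape 8; 523 GB remain.
Put 277 GB in tape 8; 246 GB remain.
Put 270 GB in tape 9; 530 GB remain.
Put 266 GB in tape 9; 264 GB remain.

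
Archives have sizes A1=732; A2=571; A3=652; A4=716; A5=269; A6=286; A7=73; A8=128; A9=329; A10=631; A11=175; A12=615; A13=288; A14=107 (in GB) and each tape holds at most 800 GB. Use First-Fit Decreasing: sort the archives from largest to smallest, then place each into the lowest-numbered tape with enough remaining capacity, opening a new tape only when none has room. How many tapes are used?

Sorted descending: 732, 716, 652, 631, 615, 571, 329, 288, 286, 269, 175, 128, 107, 73.
Put 732 GB in tape 1; 68 GB remain.
Put 716 GB in tape 2; 84 GB remain.
Put 652 GB in tape 3; 148 GB remain.
Put 631 GB in tape 4; 169 GB remain.
Put 615 GB in tape 5; 185 GB remain.
Put 571 GB in tape 6; 229 GB remain.
Put 329 GB in tape 7; 471 GB remain.
Put 288 GB in tape 7; 183 GB remain.
Put 286 GB in tape 8; 514 GB remain.
Put 269 GB in tape 8; 245 GB remain.
Put 175 GB in tape 5; 10 GB remain.
Put 128 GB in tape 3; 20 GB remain.
Put 107 GB in tape 4; 62 GB remain.
Put 73 GB in tape 2; 11 GB remain.
Final tapes: [732] [716,73] [652,128] [631,107] [615,175] [571] [329,288] [286,269].

8 tapes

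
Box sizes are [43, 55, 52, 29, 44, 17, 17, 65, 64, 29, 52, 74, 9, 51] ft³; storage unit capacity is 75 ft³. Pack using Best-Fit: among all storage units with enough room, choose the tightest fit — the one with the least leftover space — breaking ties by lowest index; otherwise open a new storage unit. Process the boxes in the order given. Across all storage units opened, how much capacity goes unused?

storage unit 1: place 43 ft³, 32 ft³ left
storage unit 2: place 55 ft³, 20 ft³ left
storage unit 3: place 52 ft³, 23 ft³ left
storage unit 1: place 29 ft³, 3 ft³ left
storage unit 4: place 44 ft³, 31 ft³ left
storage unit 2: place 17 ft³, 3 ft³ left
storage unit 3: place 17 ft³, 6 ft³ left
storage unit 5: place 65 ft³, 10 ft³ left
storage unit 6: place 64 ft³, 11 ft³ left
storage unit 4: place 29 ft³, 2 ft³ left
storage unit 7: place 52 ft³, 23 ft³ left
storage unit 8: place 74 ft³, 1 ft³ left
storage unit 5: place 9 ft³, 1 ft³ left
storage unit 9: place 51 ft³, 24 ft³ left
9 storage units × 75 ft³ = 675 ft³; used 601 ft³; unused 74 ft³.

74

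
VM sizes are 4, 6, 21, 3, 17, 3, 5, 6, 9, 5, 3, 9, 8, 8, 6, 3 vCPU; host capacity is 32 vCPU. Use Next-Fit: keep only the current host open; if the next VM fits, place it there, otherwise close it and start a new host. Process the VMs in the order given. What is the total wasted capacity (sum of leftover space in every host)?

12

host 1: place 4 vCPU, 28 vCPU left
host 1: place 6 vCPU, 22 vCPU left
host 1: place 21 vCPU, 1 vCPU left
host 2: place 3 vCPU, 29 vCPU left
host 2: place 17 vCPU, 12 vCPU left
host 2: place 3 vCPU, 9 vCPU left
host 2: place 5 vCPU, 4 vCPU left
host 3: place 6 vCPU, 26 vCPU left
host 3: place 9 vCPU, 17 vCPU left
host 3: place 5 vCPU, 12 vCPU left
host 3: place 3 vCPU, 9 vCPU left
host 3: place 9 vCPU, 0 vCPU left
host 4: place 8 vCPU, 24 vCPU left
host 4: place 8 vCPU, 16 vCPU left
host 4: place 6 vCPU, 10 vCPU left
host 4: place 3 vCPU, 7 vCPU left
4 hosts × 32 vCPU = 128 vCPU; used 116 vCPU; unused 12 vCPU.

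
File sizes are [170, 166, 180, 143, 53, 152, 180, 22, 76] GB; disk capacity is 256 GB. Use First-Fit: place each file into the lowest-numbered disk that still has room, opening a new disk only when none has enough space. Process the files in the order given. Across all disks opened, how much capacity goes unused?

Put 170 GB in disk 1; 86 GB remain.
Put 166 GB in disk 2; 90 GB remain.
Put 180 GB in disk 3; 76 GB remain.
Put 143 GB in disk 4; 113 GB remain.
Put 53 GB in disk 1; 33 GB remain.
Put 152 GB in disk 5; 104 GB remain.
Put 180 GB in disk 6; 76 GB remain.
Put 22 GB in disk 1; 11 GB remain.
Put 76 GB in disk 2; 14 GB remain.
6 disks × 256 GB = 1536 GB; used 1142 GB; unused 394 GB.

394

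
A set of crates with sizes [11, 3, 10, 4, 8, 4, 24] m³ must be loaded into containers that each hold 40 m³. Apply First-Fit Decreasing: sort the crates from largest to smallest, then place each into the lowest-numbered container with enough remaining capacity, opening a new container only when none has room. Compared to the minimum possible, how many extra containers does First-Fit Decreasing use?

0

First-Fit Decreasing: [24,11,4] [10,8,4,3] → 2 containers.
Total size 64 m³; any packing needs at least ⌈64/40⌉ = 2 containers.
So 2 is already optimal.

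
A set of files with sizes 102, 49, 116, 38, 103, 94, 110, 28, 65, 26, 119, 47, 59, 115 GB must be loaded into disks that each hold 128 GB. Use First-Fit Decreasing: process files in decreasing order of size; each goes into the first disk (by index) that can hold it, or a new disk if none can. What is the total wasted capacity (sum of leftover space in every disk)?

209

Sorted descending: 119, 116, 115, 110, 103, 102, 94, 65, 59, 49, 47, 38, 28, 26.
119 GB → disk 1 (remaining 9 GB)
116 GB → disk 2 (remaining 12 GB)
115 GB → disk 3 (remaining 13 GB)
110 GB → disk 4 (remaining 18 GB)
103 GB → disk 5 (remaining 25 GB)
102 GB → disk 6 (remaining 26 GB)
94 GB → disk 7 (remaining 34 GB)
65 GB → disk 8 (remaining 63 GB)
59 GB → disk 8 (remaining 4 GB)
49 GB → disk 9 (remaining 79 GB)
47 GB → disk 9 (remaining 32 GB)
38 GB → disk 10 (remaining 90 GB)
28 GB → disk 7 (remaining 6 GB)
26 GB → disk 6 (remaining 0 GB)
10 disks × 128 GB = 1280 GB; used 1071 GB; unused 209 GB.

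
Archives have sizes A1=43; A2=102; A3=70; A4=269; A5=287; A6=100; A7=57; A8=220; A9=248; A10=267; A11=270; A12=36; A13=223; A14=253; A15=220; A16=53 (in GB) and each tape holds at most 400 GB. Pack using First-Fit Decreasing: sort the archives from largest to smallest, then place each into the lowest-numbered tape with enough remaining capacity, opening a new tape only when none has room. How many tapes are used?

Sorted descending: 287, 270, 269, 267, 253, 248, 223, 220, 220, 102, 100, 70, 57, 53, 43, 36.
Put 287 GB in tape 1; 113 GB remain.
Put 270 GB in tape 2; 130 GB remain.
Put 269 GB in tape 3; 131 GB remain.
Put 267 GB in tape 4; 133 GB remain.
Put 253 GB in tape 5; 147 GB remain.
Put 248 GB in tape 6; 152 GB remain.
Put 223 GB in tape 7; 177 GB remain.
Put 220 GB in tape 8; 180 GB remain.
Put 220 GB in tape 9; 180 GB remain.
Put 102 GB in tape 1; 11 GB remain.
Put 100 GB in tape 2; 30 GB remain.
Put 70 GB in tape 3; 61 GB remain.
Put 57 GB in tape 3; 4 GB remain.
Put 53 GB in tape 4; 80 GB remain.
Put 43 GB in tape 4; 37 GB remain.
Put 36 GB in tape 4; 1 GB remain.

9 tapes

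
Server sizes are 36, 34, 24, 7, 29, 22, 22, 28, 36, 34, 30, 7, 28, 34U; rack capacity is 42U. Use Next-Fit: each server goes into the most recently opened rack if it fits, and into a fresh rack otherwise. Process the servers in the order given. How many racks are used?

12

rack 1: place 36U, 6U left
rack 2: place 34U, 8U left
rack 3: place 24U, 18U left
rack 3: place 7U, 11U left
rack 4: place 29U, 13U left
rack 5: place 22U, 20U left
rack 6: place 22U, 20U left
rack 7: place 28U, 14U left
rack 8: place 36U, 6U left
rack 9: place 34U, 8U left
rack 10: place 30U, 12U left
rack 10: place 7U, 5U left
rack 11: place 28U, 14U left
rack 12: place 34U, 8U left
Final racks: [36] [34] [24,7] [29] [22] [22] [28] [36] [34] [30,7] [28] [34].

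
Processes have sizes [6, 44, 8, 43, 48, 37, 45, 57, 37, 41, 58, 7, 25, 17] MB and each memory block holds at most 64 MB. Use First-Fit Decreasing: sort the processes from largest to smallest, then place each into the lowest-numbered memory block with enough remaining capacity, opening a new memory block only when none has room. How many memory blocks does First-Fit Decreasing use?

Sorted descending: 58, 57, 48, 45, 44, 43, 41, 37, 37, 25, 17, 8, 7, 6.
58 MB → memory block 1 (remaining 6 MB)
57 MB → memory block 2 (remaining 7 MB)
48 MB → memory block 3 (remaining 16 MB)
45 MB → memory block 4 (remaining 19 MB)
44 MB → memory block 5 (remaining 20 MB)
43 MB → memory block 6 (remaining 21 MB)
41 MB → memory block 7 (remaining 23 MB)
37 MB → memory block 8 (remaining 27 MB)
37 MB → memory block 9 (remaining 27 MB)
25 MB → memory block 8 (remaining 2 MB)
17 MB → memory block 4 (remaining 2 MB)
8 MB → memory block 3 (remaining 8 MB)
7 MB → memory block 2 (remaining 0 MB)
6 MB → memory block 1 (remaining 0 MB)

9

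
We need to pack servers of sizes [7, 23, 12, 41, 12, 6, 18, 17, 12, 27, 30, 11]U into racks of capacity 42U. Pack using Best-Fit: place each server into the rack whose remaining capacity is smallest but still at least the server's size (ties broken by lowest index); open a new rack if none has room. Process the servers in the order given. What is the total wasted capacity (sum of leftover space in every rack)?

36

7U → rack 1 (remaining 35U)
23U → rack 1 (remaining 12U)
12U → rack 1 (remaining 0U)
41U → rack 2 (remaining 1U)
12U → rack 3 (remaining 30U)
6U → rack 3 (remaining 24U)
18U → rack 3 (remaining 6U)
17U → rack 4 (remaining 25U)
12U → rack 4 (remaining 13U)
27U → rack 5 (remaining 15U)
30U → rack 6 (remaining 12U)
11U → rack 6 (remaining 1U)
6 racks × 42U = 252U; used 216U; unused 36U.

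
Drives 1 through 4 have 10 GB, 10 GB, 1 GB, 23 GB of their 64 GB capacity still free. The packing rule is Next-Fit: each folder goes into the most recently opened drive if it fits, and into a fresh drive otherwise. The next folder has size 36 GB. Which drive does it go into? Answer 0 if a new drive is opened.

0

Next-Fit only looks at drive 4, which has 23 GB free.
36 GB does not fit, so a new drive is opened.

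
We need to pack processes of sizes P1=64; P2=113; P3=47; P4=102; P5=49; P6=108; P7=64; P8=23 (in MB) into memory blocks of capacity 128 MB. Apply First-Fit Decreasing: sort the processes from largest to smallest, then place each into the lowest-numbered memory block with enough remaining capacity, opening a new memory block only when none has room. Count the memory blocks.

5 memory blocks

Sorted descending: 113, 108, 102, 64, 64, 49, 47, 23.
Put 113 MB in memory block 1; 15 MB remain.
Put 108 MB in memory block 2; 20 MB remain.
Put 102 MB in memory block 3; 26 MB remain.
Put 64 MB in memory block 4; 64 MB remain.
Put 64 MB in memory block 4; 0 MB remain.
Put 49 MB in memory block 5; 79 MB remain.
Put 47 MB in memory block 5; 32 MB remain.
Put 23 MB in memory block 3; 3 MB remain.
Final memory blocks: [113] [108] [102,23] [64,64] [49,47].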